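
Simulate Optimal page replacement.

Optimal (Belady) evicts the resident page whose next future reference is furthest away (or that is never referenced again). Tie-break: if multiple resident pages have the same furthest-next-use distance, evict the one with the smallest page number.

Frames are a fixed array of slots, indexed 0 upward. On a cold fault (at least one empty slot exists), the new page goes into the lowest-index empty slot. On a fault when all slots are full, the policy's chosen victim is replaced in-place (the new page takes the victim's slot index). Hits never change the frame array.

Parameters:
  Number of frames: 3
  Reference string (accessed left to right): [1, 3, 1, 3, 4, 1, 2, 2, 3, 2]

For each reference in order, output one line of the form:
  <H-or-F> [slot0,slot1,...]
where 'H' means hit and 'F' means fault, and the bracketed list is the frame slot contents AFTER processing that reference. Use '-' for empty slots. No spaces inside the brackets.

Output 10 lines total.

F [1,-,-]
F [1,3,-]
H [1,3,-]
H [1,3,-]
F [1,3,4]
H [1,3,4]
F [2,3,4]
H [2,3,4]
H [2,3,4]
H [2,3,4]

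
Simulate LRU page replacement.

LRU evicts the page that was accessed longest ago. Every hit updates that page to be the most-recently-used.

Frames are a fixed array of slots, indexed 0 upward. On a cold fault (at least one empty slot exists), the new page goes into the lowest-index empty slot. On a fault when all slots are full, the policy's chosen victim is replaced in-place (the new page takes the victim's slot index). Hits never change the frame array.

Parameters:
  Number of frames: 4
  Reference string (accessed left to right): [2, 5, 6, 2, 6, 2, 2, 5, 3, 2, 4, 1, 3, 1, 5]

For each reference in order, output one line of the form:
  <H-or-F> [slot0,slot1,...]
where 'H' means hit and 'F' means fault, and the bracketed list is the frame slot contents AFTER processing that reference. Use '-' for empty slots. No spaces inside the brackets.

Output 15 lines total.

F [2,-,-,-]
F [2,5,-,-]
F [2,5,6,-]
H [2,5,6,-]
H [2,5,6,-]
H [2,5,6,-]
H [2,5,6,-]
H [2,5,6,-]
F [2,5,6,3]
H [2,5,6,3]
F [2,5,4,3]
F [2,1,4,3]
H [2,1,4,3]
H [2,1,4,3]
F [5,1,4,3]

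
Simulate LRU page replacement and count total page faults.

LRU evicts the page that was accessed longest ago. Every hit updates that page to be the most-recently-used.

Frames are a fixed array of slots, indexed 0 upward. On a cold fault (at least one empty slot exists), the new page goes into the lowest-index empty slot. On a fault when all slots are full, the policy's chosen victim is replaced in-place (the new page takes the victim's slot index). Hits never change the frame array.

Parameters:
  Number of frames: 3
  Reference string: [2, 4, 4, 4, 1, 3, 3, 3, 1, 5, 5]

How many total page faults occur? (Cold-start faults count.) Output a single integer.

Answer: 5

Derivation:
Step 0: ref 2 → FAULT, frames=[2,-,-]
Step 1: ref 4 → FAULT, frames=[2,4,-]
Step 2: ref 4 → HIT, frames=[2,4,-]
Step 3: ref 4 → HIT, frames=[2,4,-]
Step 4: ref 1 → FAULT, frames=[2,4,1]
Step 5: ref 3 → FAULT (evict 2), frames=[3,4,1]
Step 6: ref 3 → HIT, frames=[3,4,1]
Step 7: ref 3 → HIT, frames=[3,4,1]
Step 8: ref 1 → HIT, frames=[3,4,1]
Step 9: ref 5 → FAULT (evict 4), frames=[3,5,1]
Step 10: ref 5 → HIT, frames=[3,5,1]
Total faults: 5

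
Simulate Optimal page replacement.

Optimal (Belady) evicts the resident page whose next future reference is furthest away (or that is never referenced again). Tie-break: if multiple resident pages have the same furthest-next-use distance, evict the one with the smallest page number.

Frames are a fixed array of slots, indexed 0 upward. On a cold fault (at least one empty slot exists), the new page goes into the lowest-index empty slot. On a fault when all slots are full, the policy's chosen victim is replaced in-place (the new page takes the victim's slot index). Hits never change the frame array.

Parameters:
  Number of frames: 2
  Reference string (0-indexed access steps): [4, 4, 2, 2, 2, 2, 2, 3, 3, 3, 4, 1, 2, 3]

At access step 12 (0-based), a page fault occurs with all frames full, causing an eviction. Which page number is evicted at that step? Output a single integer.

Step 0: ref 4 -> FAULT, frames=[4,-]
Step 1: ref 4 -> HIT, frames=[4,-]
Step 2: ref 2 -> FAULT, frames=[4,2]
Step 3: ref 2 -> HIT, frames=[4,2]
Step 4: ref 2 -> HIT, frames=[4,2]
Step 5: ref 2 -> HIT, frames=[4,2]
Step 6: ref 2 -> HIT, frames=[4,2]
Step 7: ref 3 -> FAULT, evict 2, frames=[4,3]
Step 8: ref 3 -> HIT, frames=[4,3]
Step 9: ref 3 -> HIT, frames=[4,3]
Step 10: ref 4 -> HIT, frames=[4,3]
Step 11: ref 1 -> FAULT, evict 4, frames=[1,3]
Step 12: ref 2 -> FAULT, evict 1, frames=[2,3]
At step 12: evicted page 1

Answer: 1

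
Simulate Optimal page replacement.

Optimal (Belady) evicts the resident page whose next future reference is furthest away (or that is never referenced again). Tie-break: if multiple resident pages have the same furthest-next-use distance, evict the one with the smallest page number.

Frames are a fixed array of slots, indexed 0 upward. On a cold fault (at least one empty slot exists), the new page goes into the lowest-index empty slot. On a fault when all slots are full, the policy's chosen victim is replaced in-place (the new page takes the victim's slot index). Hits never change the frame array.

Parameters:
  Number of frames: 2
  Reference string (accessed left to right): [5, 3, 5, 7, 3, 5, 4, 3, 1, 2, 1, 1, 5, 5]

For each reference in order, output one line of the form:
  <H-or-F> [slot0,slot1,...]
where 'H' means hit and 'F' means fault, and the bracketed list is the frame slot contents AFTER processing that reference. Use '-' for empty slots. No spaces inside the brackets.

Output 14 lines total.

F [5,-]
F [5,3]
H [5,3]
F [7,3]
H [7,3]
F [5,3]
F [4,3]
H [4,3]
F [4,1]
F [2,1]
H [2,1]
H [2,1]
F [2,5]
H [2,5]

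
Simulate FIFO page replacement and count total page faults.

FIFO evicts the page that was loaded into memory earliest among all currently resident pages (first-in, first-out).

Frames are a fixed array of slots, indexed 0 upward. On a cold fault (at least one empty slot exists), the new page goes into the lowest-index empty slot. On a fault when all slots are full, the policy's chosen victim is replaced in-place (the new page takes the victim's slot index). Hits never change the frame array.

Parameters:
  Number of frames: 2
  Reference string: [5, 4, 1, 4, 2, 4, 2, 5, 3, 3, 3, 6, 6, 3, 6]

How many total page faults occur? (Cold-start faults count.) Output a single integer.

Answer: 8

Derivation:
Step 0: ref 5 → FAULT, frames=[5,-]
Step 1: ref 4 → FAULT, frames=[5,4]
Step 2: ref 1 → FAULT (evict 5), frames=[1,4]
Step 3: ref 4 → HIT, frames=[1,4]
Step 4: ref 2 → FAULT (evict 4), frames=[1,2]
Step 5: ref 4 → FAULT (evict 1), frames=[4,2]
Step 6: ref 2 → HIT, frames=[4,2]
Step 7: ref 5 → FAULT (evict 2), frames=[4,5]
Step 8: ref 3 → FAULT (evict 4), frames=[3,5]
Step 9: ref 3 → HIT, frames=[3,5]
Step 10: ref 3 → HIT, frames=[3,5]
Step 11: ref 6 → FAULT (evict 5), frames=[3,6]
Step 12: ref 6 → HIT, frames=[3,6]
Step 13: ref 3 → HIT, frames=[3,6]
Step 14: ref 6 → HIT, frames=[3,6]
Total faults: 8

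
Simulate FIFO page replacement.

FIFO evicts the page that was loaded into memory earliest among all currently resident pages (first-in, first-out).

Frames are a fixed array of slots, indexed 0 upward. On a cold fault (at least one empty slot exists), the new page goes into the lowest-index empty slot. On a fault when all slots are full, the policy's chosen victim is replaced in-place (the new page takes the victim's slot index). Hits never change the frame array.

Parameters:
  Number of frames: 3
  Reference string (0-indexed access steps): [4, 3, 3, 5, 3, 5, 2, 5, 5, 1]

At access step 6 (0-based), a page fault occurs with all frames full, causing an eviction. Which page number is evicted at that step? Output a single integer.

Answer: 4

Derivation:
Step 0: ref 4 -> FAULT, frames=[4,-,-]
Step 1: ref 3 -> FAULT, frames=[4,3,-]
Step 2: ref 3 -> HIT, frames=[4,3,-]
Step 3: ref 5 -> FAULT, frames=[4,3,5]
Step 4: ref 3 -> HIT, frames=[4,3,5]
Step 5: ref 5 -> HIT, frames=[4,3,5]
Step 6: ref 2 -> FAULT, evict 4, frames=[2,3,5]
At step 6: evicted page 4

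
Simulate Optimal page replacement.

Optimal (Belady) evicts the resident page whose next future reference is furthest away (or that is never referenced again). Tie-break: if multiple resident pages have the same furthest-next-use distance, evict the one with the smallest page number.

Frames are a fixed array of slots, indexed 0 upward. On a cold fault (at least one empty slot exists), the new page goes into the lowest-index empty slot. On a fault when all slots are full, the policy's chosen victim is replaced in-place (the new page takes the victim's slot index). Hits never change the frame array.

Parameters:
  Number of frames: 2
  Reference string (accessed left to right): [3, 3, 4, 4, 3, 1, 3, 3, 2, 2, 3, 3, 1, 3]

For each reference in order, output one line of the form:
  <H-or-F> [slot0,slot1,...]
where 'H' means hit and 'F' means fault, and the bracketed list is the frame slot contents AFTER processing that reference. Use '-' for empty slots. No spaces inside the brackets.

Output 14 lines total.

F [3,-]
H [3,-]
F [3,4]
H [3,4]
H [3,4]
F [3,1]
H [3,1]
H [3,1]
F [3,2]
H [3,2]
H [3,2]
H [3,2]
F [3,1]
H [3,1]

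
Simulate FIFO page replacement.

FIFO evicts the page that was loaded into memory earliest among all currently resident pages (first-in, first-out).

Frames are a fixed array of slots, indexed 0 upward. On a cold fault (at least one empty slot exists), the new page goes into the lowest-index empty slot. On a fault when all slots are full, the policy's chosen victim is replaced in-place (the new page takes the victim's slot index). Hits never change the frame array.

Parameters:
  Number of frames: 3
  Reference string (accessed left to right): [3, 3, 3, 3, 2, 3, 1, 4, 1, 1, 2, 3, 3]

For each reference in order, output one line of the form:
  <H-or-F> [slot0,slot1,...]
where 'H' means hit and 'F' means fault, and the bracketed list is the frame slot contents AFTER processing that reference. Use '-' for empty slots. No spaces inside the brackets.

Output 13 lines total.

F [3,-,-]
H [3,-,-]
H [3,-,-]
H [3,-,-]
F [3,2,-]
H [3,2,-]
F [3,2,1]
F [4,2,1]
H [4,2,1]
H [4,2,1]
H [4,2,1]
F [4,3,1]
H [4,3,1]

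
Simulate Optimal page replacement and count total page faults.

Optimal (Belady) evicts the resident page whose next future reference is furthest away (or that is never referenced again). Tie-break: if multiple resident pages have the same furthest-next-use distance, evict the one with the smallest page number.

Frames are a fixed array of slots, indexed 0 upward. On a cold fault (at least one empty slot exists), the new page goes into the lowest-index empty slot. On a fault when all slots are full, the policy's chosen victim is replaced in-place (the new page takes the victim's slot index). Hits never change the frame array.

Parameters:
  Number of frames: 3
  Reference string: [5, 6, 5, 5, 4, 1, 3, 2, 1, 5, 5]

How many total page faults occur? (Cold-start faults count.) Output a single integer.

Step 0: ref 5 → FAULT, frames=[5,-,-]
Step 1: ref 6 → FAULT, frames=[5,6,-]
Step 2: ref 5 → HIT, frames=[5,6,-]
Step 3: ref 5 → HIT, frames=[5,6,-]
Step 4: ref 4 → FAULT, frames=[5,6,4]
Step 5: ref 1 → FAULT (evict 4), frames=[5,6,1]
Step 6: ref 3 → FAULT (evict 6), frames=[5,3,1]
Step 7: ref 2 → FAULT (evict 3), frames=[5,2,1]
Step 8: ref 1 → HIT, frames=[5,2,1]
Step 9: ref 5 → HIT, frames=[5,2,1]
Step 10: ref 5 → HIT, frames=[5,2,1]
Total faults: 6

Answer: 6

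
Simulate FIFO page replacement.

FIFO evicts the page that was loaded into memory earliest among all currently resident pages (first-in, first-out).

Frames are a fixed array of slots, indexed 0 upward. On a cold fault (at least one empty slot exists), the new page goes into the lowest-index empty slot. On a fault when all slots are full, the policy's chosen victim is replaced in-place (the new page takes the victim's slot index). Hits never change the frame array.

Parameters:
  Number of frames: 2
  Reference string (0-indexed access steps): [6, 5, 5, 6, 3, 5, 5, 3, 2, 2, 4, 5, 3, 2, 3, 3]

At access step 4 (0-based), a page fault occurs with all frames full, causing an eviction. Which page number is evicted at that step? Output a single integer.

Answer: 6

Derivation:
Step 0: ref 6 -> FAULT, frames=[6,-]
Step 1: ref 5 -> FAULT, frames=[6,5]
Step 2: ref 5 -> HIT, frames=[6,5]
Step 3: ref 6 -> HIT, frames=[6,5]
Step 4: ref 3 -> FAULT, evict 6, frames=[3,5]
At step 4: evicted page 6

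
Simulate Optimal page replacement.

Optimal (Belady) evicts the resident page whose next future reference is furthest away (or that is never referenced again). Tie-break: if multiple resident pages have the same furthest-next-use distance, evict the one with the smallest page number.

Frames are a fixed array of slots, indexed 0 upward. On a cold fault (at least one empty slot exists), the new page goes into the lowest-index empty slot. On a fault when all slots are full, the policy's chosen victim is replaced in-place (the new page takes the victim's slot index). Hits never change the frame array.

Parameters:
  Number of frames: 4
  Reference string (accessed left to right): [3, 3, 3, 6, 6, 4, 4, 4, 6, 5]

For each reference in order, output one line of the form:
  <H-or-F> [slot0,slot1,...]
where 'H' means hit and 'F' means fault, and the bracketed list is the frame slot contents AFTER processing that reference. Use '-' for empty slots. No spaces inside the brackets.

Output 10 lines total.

F [3,-,-,-]
H [3,-,-,-]
H [3,-,-,-]
F [3,6,-,-]
H [3,6,-,-]
F [3,6,4,-]
H [3,6,4,-]
H [3,6,4,-]
H [3,6,4,-]
F [3,6,4,5]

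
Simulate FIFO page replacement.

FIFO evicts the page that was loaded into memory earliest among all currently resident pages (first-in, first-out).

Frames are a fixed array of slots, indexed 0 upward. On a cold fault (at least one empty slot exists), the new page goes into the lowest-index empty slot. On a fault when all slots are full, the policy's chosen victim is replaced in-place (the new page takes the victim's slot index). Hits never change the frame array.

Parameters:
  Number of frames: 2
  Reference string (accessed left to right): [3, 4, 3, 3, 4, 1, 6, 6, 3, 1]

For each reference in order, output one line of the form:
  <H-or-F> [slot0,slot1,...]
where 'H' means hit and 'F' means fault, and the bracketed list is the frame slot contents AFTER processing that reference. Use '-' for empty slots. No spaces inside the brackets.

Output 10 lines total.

F [3,-]
F [3,4]
H [3,4]
H [3,4]
H [3,4]
F [1,4]
F [1,6]
H [1,6]
F [3,6]
F [3,1]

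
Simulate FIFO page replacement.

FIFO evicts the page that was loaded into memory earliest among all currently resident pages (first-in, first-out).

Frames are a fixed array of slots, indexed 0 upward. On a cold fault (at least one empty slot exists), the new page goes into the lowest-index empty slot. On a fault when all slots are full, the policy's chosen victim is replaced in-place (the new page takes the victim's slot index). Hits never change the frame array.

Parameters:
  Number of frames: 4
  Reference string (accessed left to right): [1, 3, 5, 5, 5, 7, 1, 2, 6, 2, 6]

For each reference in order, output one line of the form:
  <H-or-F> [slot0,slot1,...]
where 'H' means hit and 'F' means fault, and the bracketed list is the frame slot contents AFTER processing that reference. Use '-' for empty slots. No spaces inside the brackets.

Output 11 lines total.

F [1,-,-,-]
F [1,3,-,-]
F [1,3,5,-]
H [1,3,5,-]
H [1,3,5,-]
F [1,3,5,7]
H [1,3,5,7]
F [2,3,5,7]
F [2,6,5,7]
H [2,6,5,7]
H [2,6,5,7]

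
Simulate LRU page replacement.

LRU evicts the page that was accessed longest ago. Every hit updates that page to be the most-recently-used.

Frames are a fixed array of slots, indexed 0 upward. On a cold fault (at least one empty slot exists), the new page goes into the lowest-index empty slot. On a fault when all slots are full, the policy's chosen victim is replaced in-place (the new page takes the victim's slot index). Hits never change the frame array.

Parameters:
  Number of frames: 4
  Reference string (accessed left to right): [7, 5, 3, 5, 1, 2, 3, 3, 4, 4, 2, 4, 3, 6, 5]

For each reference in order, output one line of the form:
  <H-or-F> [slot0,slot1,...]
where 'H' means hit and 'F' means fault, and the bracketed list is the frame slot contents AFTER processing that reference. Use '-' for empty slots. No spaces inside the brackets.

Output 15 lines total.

F [7,-,-,-]
F [7,5,-,-]
F [7,5,3,-]
H [7,5,3,-]
F [7,5,3,1]
F [2,5,3,1]
H [2,5,3,1]
H [2,5,3,1]
F [2,4,3,1]
H [2,4,3,1]
H [2,4,3,1]
H [2,4,3,1]
H [2,4,3,1]
F [2,4,3,6]
F [5,4,3,6]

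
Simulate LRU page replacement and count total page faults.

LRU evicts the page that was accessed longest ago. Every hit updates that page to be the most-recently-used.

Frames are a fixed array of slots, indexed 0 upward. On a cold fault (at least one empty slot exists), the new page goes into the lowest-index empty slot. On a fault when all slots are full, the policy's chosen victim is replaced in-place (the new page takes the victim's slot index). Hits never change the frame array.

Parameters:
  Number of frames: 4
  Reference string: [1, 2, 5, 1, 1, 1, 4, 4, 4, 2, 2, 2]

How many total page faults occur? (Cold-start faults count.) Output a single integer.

Step 0: ref 1 → FAULT, frames=[1,-,-,-]
Step 1: ref 2 → FAULT, frames=[1,2,-,-]
Step 2: ref 5 → FAULT, frames=[1,2,5,-]
Step 3: ref 1 → HIT, frames=[1,2,5,-]
Step 4: ref 1 → HIT, frames=[1,2,5,-]
Step 5: ref 1 → HIT, frames=[1,2,5,-]
Step 6: ref 4 → FAULT, frames=[1,2,5,4]
Step 7: ref 4 → HIT, frames=[1,2,5,4]
Step 8: ref 4 → HIT, frames=[1,2,5,4]
Step 9: ref 2 → HIT, frames=[1,2,5,4]
Step 10: ref 2 → HIT, frames=[1,2,5,4]
Step 11: ref 2 → HIT, frames=[1,2,5,4]
Total faults: 4

Answer: 4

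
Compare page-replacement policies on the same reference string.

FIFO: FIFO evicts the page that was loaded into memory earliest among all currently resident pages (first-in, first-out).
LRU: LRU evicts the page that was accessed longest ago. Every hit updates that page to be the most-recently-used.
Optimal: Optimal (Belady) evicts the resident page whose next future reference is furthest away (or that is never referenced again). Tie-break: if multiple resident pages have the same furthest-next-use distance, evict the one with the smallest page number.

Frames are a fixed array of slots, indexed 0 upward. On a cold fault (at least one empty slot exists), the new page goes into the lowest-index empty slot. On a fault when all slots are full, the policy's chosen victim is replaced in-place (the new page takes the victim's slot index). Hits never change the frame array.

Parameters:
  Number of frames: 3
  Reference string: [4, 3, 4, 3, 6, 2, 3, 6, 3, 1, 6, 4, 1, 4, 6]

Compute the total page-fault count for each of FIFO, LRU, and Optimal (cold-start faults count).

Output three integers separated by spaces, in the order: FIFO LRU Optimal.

Answer: 7 6 6

Derivation:
--- FIFO ---
  step 0: ref 4 -> FAULT, frames=[4,-,-] (faults so far: 1)
  step 1: ref 3 -> FAULT, frames=[4,3,-] (faults so far: 2)
  step 2: ref 4 -> HIT, frames=[4,3,-] (faults so far: 2)
  step 3: ref 3 -> HIT, frames=[4,3,-] (faults so far: 2)
  step 4: ref 6 -> FAULT, frames=[4,3,6] (faults so far: 3)
  step 5: ref 2 -> FAULT, evict 4, frames=[2,3,6] (faults so far: 4)
  step 6: ref 3 -> HIT, frames=[2,3,6] (faults so far: 4)
  step 7: ref 6 -> HIT, frames=[2,3,6] (faults so far: 4)
  step 8: ref 3 -> HIT, frames=[2,3,6] (faults so far: 4)
  step 9: ref 1 -> FAULT, evict 3, frames=[2,1,6] (faults so far: 5)
  step 10: ref 6 -> HIT, frames=[2,1,6] (faults so far: 5)
  step 11: ref 4 -> FAULT, evict 6, frames=[2,1,4] (faults so far: 6)
  step 12: ref 1 -> HIT, frames=[2,1,4] (faults so far: 6)
  step 13: ref 4 -> HIT, frames=[2,1,4] (faults so far: 6)
  step 14: ref 6 -> FAULT, evict 2, frames=[6,1,4] (faults so far: 7)
  FIFO total faults: 7
--- LRU ---
  step 0: ref 4 -> FAULT, frames=[4,-,-] (faults so far: 1)
  step 1: ref 3 -> FAULT, frames=[4,3,-] (faults so far: 2)
  step 2: ref 4 -> HIT, frames=[4,3,-] (faults so far: 2)
  step 3: ref 3 -> HIT, frames=[4,3,-] (faults so far: 2)
  step 4: ref 6 -> FAULT, frames=[4,3,6] (faults so far: 3)
  step 5: ref 2 -> FAULT, evict 4, frames=[2,3,6] (faults so far: 4)
  step 6: ref 3 -> HIT, frames=[2,3,6] (faults so far: 4)
  step 7: ref 6 -> HIT, frames=[2,3,6] (faults so far: 4)
  step 8: ref 3 -> HIT, frames=[2,3,6] (faults so far: 4)
  step 9: ref 1 -> FAULT, evict 2, frames=[1,3,6] (faults so far: 5)
  step 10: ref 6 -> HIT, frames=[1,3,6] (faults so far: 5)
  step 11: ref 4 -> FAULT, evict 3, frames=[1,4,6] (faults so far: 6)
  step 12: ref 1 -> HIT, frames=[1,4,6] (faults so far: 6)
  step 13: ref 4 -> HIT, frames=[1,4,6] (faults so far: 6)
  step 14: ref 6 -> HIT, frames=[1,4,6] (faults so far: 6)
  LRU total faults: 6
--- Optimal ---
  step 0: ref 4 -> FAULT, frames=[4,-,-] (faults so far: 1)
  step 1: ref 3 -> FAULT, frames=[4,3,-] (faults so far: 2)
  step 2: ref 4 -> HIT, frames=[4,3,-] (faults so far: 2)
  step 3: ref 3 -> HIT, frames=[4,3,-] (faults so far: 2)
  step 4: ref 6 -> FAULT, frames=[4,3,6] (faults so far: 3)
  step 5: ref 2 -> FAULT, evict 4, frames=[2,3,6] (faults so far: 4)
  step 6: ref 3 -> HIT, frames=[2,3,6] (faults so far: 4)
  step 7: ref 6 -> HIT, frames=[2,3,6] (faults so far: 4)
  step 8: ref 3 -> HIT, frames=[2,3,6] (faults so far: 4)
  step 9: ref 1 -> FAULT, evict 2, frames=[1,3,6] (faults so far: 5)
  step 10: ref 6 -> HIT, frames=[1,3,6] (faults so far: 5)
  step 11: ref 4 -> FAULT, evict 3, frames=[1,4,6] (faults so far: 6)
  step 12: ref 1 -> HIT, frames=[1,4,6] (faults so far: 6)
  step 13: ref 4 -> HIT, frames=[1,4,6] (faults so far: 6)
  step 14: ref 6 -> HIT, frames=[1,4,6] (faults so far: 6)
  Optimal total faults: 6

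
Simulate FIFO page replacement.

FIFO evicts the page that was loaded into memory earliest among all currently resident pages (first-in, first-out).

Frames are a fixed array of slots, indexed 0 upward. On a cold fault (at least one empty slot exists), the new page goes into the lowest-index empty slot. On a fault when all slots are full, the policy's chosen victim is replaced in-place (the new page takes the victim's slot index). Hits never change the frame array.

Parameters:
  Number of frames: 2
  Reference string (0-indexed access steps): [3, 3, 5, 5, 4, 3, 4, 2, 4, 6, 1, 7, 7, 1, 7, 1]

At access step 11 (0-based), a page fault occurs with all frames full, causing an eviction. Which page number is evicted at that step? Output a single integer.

Step 0: ref 3 -> FAULT, frames=[3,-]
Step 1: ref 3 -> HIT, frames=[3,-]
Step 2: ref 5 -> FAULT, frames=[3,5]
Step 3: ref 5 -> HIT, frames=[3,5]
Step 4: ref 4 -> FAULT, evict 3, frames=[4,5]
Step 5: ref 3 -> FAULT, evict 5, frames=[4,3]
Step 6: ref 4 -> HIT, frames=[4,3]
Step 7: ref 2 -> FAULT, evict 4, frames=[2,3]
Step 8: ref 4 -> FAULT, evict 3, frames=[2,4]
Step 9: ref 6 -> FAULT, evict 2, frames=[6,4]
Step 10: ref 1 -> FAULT, evict 4, frames=[6,1]
Step 11: ref 7 -> FAULT, evict 6, frames=[7,1]
At step 11: evicted page 6

Answer: 6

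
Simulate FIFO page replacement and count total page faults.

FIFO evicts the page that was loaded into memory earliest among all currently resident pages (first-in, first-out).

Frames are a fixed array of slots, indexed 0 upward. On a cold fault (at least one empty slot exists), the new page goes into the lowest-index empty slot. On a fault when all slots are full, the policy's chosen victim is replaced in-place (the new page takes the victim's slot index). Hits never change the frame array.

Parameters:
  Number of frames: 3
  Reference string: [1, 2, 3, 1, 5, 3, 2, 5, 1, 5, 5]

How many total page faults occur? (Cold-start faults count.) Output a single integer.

Step 0: ref 1 → FAULT, frames=[1,-,-]
Step 1: ref 2 → FAULT, frames=[1,2,-]
Step 2: ref 3 → FAULT, frames=[1,2,3]
Step 3: ref 1 → HIT, frames=[1,2,3]
Step 4: ref 5 → FAULT (evict 1), frames=[5,2,3]
Step 5: ref 3 → HIT, frames=[5,2,3]
Step 6: ref 2 → HIT, frames=[5,2,3]
Step 7: ref 5 → HIT, frames=[5,2,3]
Step 8: ref 1 → FAULT (evict 2), frames=[5,1,3]
Step 9: ref 5 → HIT, frames=[5,1,3]
Step 10: ref 5 → HIT, frames=[5,1,3]
Total faults: 5

Answer: 5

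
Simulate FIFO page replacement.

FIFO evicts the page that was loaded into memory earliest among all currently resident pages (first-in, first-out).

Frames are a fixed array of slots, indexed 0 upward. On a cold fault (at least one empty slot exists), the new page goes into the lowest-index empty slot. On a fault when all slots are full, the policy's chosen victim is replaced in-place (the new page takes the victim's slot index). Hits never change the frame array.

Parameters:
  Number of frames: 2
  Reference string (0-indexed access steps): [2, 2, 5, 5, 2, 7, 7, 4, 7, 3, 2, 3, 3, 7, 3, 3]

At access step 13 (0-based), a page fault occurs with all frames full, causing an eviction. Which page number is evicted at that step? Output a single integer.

Answer: 3

Derivation:
Step 0: ref 2 -> FAULT, frames=[2,-]
Step 1: ref 2 -> HIT, frames=[2,-]
Step 2: ref 5 -> FAULT, frames=[2,5]
Step 3: ref 5 -> HIT, frames=[2,5]
Step 4: ref 2 -> HIT, frames=[2,5]
Step 5: ref 7 -> FAULT, evict 2, frames=[7,5]
Step 6: ref 7 -> HIT, frames=[7,5]
Step 7: ref 4 -> FAULT, evict 5, frames=[7,4]
Step 8: ref 7 -> HIT, frames=[7,4]
Step 9: ref 3 -> FAULT, evict 7, frames=[3,4]
Step 10: ref 2 -> FAULT, evict 4, frames=[3,2]
Step 11: ref 3 -> HIT, frames=[3,2]
Step 12: ref 3 -> HIT, frames=[3,2]
Step 13: ref 7 -> FAULT, evict 3, frames=[7,2]
At step 13: evicted page 3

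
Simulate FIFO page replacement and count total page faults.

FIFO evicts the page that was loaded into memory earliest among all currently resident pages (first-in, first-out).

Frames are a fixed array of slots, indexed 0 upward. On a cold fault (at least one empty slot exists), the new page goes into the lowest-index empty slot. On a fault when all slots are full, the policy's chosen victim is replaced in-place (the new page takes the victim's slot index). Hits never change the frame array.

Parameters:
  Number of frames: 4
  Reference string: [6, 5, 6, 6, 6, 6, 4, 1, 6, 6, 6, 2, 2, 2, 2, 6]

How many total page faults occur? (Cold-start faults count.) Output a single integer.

Answer: 6

Derivation:
Step 0: ref 6 → FAULT, frames=[6,-,-,-]
Step 1: ref 5 → FAULT, frames=[6,5,-,-]
Step 2: ref 6 → HIT, frames=[6,5,-,-]
Step 3: ref 6 → HIT, frames=[6,5,-,-]
Step 4: ref 6 → HIT, frames=[6,5,-,-]
Step 5: ref 6 → HIT, frames=[6,5,-,-]
Step 6: ref 4 → FAULT, frames=[6,5,4,-]
Step 7: ref 1 → FAULT, frames=[6,5,4,1]
Step 8: ref 6 → HIT, frames=[6,5,4,1]
Step 9: ref 6 → HIT, frames=[6,5,4,1]
Step 10: ref 6 → HIT, frames=[6,5,4,1]
Step 11: ref 2 → FAULT (evict 6), frames=[2,5,4,1]
Step 12: ref 2 → HIT, frames=[2,5,4,1]
Step 13: ref 2 → HIT, frames=[2,5,4,1]
Step 14: ref 2 → HIT, frames=[2,5,4,1]
Step 15: ref 6 → FAULT (evict 5), frames=[2,6,4,1]
Total faults: 6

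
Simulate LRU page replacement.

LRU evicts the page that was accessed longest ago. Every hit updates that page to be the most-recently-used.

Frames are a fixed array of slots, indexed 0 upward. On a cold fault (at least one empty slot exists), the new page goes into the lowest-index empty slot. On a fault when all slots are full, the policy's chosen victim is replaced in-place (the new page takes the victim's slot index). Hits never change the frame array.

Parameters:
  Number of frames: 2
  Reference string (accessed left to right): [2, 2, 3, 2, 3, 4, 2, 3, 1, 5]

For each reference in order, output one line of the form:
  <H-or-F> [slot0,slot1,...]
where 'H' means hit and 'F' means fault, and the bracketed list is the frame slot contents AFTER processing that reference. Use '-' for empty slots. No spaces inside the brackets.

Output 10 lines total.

F [2,-]
H [2,-]
F [2,3]
H [2,3]
H [2,3]
F [4,3]
F [4,2]
F [3,2]
F [3,1]
F [5,1]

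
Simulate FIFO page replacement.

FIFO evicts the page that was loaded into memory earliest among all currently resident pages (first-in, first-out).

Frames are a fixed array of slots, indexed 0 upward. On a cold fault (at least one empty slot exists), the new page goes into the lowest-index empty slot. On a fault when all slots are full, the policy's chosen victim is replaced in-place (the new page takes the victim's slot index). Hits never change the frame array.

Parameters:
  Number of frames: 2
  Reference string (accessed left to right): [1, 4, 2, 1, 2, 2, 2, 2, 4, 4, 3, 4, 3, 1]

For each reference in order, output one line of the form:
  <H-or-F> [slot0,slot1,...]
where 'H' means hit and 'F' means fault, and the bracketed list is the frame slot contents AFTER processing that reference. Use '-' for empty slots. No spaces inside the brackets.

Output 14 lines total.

F [1,-]
F [1,4]
F [2,4]
F [2,1]
H [2,1]
H [2,1]
H [2,1]
H [2,1]
F [4,1]
H [4,1]
F [4,3]
H [4,3]
H [4,3]
F [1,3]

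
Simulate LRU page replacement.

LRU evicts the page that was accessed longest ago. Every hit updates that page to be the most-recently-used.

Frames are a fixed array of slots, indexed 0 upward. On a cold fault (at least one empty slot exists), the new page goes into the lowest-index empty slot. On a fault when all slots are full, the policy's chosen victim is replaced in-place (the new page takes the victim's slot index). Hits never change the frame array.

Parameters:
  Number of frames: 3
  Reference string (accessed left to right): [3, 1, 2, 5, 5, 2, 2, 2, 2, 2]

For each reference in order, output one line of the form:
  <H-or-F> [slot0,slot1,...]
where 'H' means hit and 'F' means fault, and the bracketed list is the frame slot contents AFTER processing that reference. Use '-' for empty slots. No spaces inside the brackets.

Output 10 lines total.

F [3,-,-]
F [3,1,-]
F [3,1,2]
F [5,1,2]
H [5,1,2]
H [5,1,2]
H [5,1,2]
H [5,1,2]
H [5,1,2]
H [5,1,2]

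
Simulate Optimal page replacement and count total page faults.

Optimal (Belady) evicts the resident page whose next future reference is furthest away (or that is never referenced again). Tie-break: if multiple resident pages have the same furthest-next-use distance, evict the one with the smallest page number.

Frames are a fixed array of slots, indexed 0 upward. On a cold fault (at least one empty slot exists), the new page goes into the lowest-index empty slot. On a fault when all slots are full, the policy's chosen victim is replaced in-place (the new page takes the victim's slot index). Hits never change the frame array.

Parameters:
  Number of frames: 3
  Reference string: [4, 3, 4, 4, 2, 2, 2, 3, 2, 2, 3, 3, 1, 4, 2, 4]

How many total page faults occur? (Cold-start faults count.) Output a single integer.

Answer: 4

Derivation:
Step 0: ref 4 → FAULT, frames=[4,-,-]
Step 1: ref 3 → FAULT, frames=[4,3,-]
Step 2: ref 4 → HIT, frames=[4,3,-]
Step 3: ref 4 → HIT, frames=[4,3,-]
Step 4: ref 2 → FAULT, frames=[4,3,2]
Step 5: ref 2 → HIT, frames=[4,3,2]
Step 6: ref 2 → HIT, frames=[4,3,2]
Step 7: ref 3 → HIT, frames=[4,3,2]
Step 8: ref 2 → HIT, frames=[4,3,2]
Step 9: ref 2 → HIT, frames=[4,3,2]
Step 10: ref 3 → HIT, frames=[4,3,2]
Step 11: ref 3 → HIT, frames=[4,3,2]
Step 12: ref 1 → FAULT (evict 3), frames=[4,1,2]
Step 13: ref 4 → HIT, frames=[4,1,2]
Step 14: ref 2 → HIT, frames=[4,1,2]
Step 15: ref 4 → HIT, frames=[4,1,2]
Total faults: 4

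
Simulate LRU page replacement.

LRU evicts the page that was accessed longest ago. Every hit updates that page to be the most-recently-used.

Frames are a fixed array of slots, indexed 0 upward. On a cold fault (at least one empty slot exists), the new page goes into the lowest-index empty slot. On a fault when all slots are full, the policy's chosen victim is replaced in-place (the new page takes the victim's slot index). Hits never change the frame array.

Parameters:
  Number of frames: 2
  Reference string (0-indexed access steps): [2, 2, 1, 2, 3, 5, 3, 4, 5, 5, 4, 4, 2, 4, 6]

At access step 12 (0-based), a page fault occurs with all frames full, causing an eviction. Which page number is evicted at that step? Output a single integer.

Answer: 5

Derivation:
Step 0: ref 2 -> FAULT, frames=[2,-]
Step 1: ref 2 -> HIT, frames=[2,-]
Step 2: ref 1 -> FAULT, frames=[2,1]
Step 3: ref 2 -> HIT, frames=[2,1]
Step 4: ref 3 -> FAULT, evict 1, frames=[2,3]
Step 5: ref 5 -> FAULT, evict 2, frames=[5,3]
Step 6: ref 3 -> HIT, frames=[5,3]
Step 7: ref 4 -> FAULT, evict 5, frames=[4,3]
Step 8: ref 5 -> FAULT, evict 3, frames=[4,5]
Step 9: ref 5 -> HIT, frames=[4,5]
Step 10: ref 4 -> HIT, frames=[4,5]
Step 11: ref 4 -> HIT, frames=[4,5]
Step 12: ref 2 -> FAULT, evict 5, frames=[4,2]
At step 12: evicted page 5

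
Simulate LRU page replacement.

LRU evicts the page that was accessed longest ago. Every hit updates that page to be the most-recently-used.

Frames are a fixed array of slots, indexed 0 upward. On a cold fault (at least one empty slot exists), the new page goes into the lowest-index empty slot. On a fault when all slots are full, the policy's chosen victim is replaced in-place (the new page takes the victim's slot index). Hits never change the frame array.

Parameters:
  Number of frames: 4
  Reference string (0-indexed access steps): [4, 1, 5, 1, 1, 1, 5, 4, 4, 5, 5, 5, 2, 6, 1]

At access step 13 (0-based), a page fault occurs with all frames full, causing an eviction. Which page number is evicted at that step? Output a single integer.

Step 0: ref 4 -> FAULT, frames=[4,-,-,-]
Step 1: ref 1 -> FAULT, frames=[4,1,-,-]
Step 2: ref 5 -> FAULT, frames=[4,1,5,-]
Step 3: ref 1 -> HIT, frames=[4,1,5,-]
Step 4: ref 1 -> HIT, frames=[4,1,5,-]
Step 5: ref 1 -> HIT, frames=[4,1,5,-]
Step 6: ref 5 -> HIT, frames=[4,1,5,-]
Step 7: ref 4 -> HIT, frames=[4,1,5,-]
Step 8: ref 4 -> HIT, frames=[4,1,5,-]
Step 9: ref 5 -> HIT, frames=[4,1,5,-]
Step 10: ref 5 -> HIT, frames=[4,1,5,-]
Step 11: ref 5 -> HIT, frames=[4,1,5,-]
Step 12: ref 2 -> FAULT, frames=[4,1,5,2]
Step 13: ref 6 -> FAULT, evict 1, frames=[4,6,5,2]
At step 13: evicted page 1

Answer: 1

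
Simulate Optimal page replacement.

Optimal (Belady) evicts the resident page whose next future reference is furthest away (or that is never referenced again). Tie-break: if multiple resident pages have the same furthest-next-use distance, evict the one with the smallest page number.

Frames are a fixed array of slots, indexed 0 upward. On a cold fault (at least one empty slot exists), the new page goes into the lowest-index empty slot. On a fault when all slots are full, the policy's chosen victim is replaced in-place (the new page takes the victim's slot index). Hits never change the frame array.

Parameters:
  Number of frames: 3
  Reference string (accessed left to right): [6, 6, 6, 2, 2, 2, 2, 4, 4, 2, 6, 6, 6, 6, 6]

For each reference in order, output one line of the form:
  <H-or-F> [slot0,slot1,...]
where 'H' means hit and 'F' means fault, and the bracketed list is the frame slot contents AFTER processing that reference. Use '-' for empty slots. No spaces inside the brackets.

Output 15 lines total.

F [6,-,-]
H [6,-,-]
H [6,-,-]
F [6,2,-]
H [6,2,-]
H [6,2,-]
H [6,2,-]
F [6,2,4]
H [6,2,4]
H [6,2,4]
H [6,2,4]
H [6,2,4]
H [6,2,4]
H [6,2,4]
H [6,2,4]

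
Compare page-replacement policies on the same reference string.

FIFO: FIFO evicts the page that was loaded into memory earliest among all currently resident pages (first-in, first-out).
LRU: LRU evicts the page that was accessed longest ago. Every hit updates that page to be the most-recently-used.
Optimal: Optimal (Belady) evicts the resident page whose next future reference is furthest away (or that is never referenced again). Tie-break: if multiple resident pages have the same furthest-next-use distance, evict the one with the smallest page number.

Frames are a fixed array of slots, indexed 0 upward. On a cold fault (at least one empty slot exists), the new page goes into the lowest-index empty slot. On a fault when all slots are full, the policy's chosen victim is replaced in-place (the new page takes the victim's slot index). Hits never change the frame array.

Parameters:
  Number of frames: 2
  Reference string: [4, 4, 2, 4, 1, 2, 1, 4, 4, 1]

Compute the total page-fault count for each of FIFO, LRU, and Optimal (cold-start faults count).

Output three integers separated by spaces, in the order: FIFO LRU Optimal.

Answer: 4 5 4

Derivation:
--- FIFO ---
  step 0: ref 4 -> FAULT, frames=[4,-] (faults so far: 1)
  step 1: ref 4 -> HIT, frames=[4,-] (faults so far: 1)
  step 2: ref 2 -> FAULT, frames=[4,2] (faults so far: 2)
  step 3: ref 4 -> HIT, frames=[4,2] (faults so far: 2)
  step 4: ref 1 -> FAULT, evict 4, frames=[1,2] (faults so far: 3)
  step 5: ref 2 -> HIT, frames=[1,2] (faults so far: 3)
  step 6: ref 1 -> HIT, frames=[1,2] (faults so far: 3)
  step 7: ref 4 -> FAULT, evict 2, frames=[1,4] (faults so far: 4)
  step 8: ref 4 -> HIT, frames=[1,4] (faults so far: 4)
  step 9: ref 1 -> HIT, frames=[1,4] (faults so far: 4)
  FIFO total faults: 4
--- LRU ---
  step 0: ref 4 -> FAULT, frames=[4,-] (faults so far: 1)
  step 1: ref 4 -> HIT, frames=[4,-] (faults so far: 1)
  step 2: ref 2 -> FAULT, frames=[4,2] (faults so far: 2)
  step 3: ref 4 -> HIT, frames=[4,2] (faults so far: 2)
  step 4: ref 1 -> FAULT, evict 2, frames=[4,1] (faults so far: 3)
  step 5: ref 2 -> FAULT, evict 4, frames=[2,1] (faults so far: 4)
  step 6: ref 1 -> HIT, frames=[2,1] (faults so far: 4)
  step 7: ref 4 -> FAULT, evict 2, frames=[4,1] (faults so far: 5)
  step 8: ref 4 -> HIT, frames=[4,1] (faults so far: 5)
  step 9: ref 1 -> HIT, frames=[4,1] (faults so far: 5)
  LRU total faults: 5
--- Optimal ---
  step 0: ref 4 -> FAULT, frames=[4,-] (faults so far: 1)
  step 1: ref 4 -> HIT, frames=[4,-] (faults so far: 1)
  step 2: ref 2 -> FAULT, frames=[4,2] (faults so far: 2)
  step 3: ref 4 -> HIT, frames=[4,2] (faults so far: 2)
  step 4: ref 1 -> FAULT, evict 4, frames=[1,2] (faults so far: 3)
  step 5: ref 2 -> HIT, frames=[1,2] (faults so far: 3)
  step 6: ref 1 -> HIT, frames=[1,2] (faults so far: 3)
  step 7: ref 4 -> FAULT, evict 2, frames=[1,4] (faults so far: 4)
  step 8: ref 4 -> HIT, frames=[1,4] (faults so far: 4)
  step 9: ref 1 -> HIT, frames=[1,4] (faults so far: 4)
  Optimal total faults: 4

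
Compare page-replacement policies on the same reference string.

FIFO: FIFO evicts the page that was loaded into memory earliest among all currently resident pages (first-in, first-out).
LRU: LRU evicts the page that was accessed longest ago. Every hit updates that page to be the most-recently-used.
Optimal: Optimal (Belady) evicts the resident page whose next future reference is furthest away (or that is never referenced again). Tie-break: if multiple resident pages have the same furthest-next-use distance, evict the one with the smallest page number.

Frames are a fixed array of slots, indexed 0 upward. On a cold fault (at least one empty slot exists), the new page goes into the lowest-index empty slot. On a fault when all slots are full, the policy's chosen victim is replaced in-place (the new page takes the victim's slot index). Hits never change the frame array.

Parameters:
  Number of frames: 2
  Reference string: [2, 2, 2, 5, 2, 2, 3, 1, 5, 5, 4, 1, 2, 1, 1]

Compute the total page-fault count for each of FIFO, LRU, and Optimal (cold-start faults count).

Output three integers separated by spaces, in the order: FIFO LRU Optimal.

--- FIFO ---
  step 0: ref 2 -> FAULT, frames=[2,-] (faults so far: 1)
  step 1: ref 2 -> HIT, frames=[2,-] (faults so far: 1)
  step 2: ref 2 -> HIT, frames=[2,-] (faults so far: 1)
  step 3: ref 5 -> FAULT, frames=[2,5] (faults so far: 2)
  step 4: ref 2 -> HIT, frames=[2,5] (faults so far: 2)
  step 5: ref 2 -> HIT, frames=[2,5] (faults so far: 2)
  step 6: ref 3 -> FAULT, evict 2, frames=[3,5] (faults so far: 3)
  step 7: ref 1 -> FAULT, evict 5, frames=[3,1] (faults so far: 4)
  step 8: ref 5 -> FAULT, evict 3, frames=[5,1] (faults so far: 5)
  step 9: ref 5 -> HIT, frames=[5,1] (faults so far: 5)
  step 10: ref 4 -> FAULT, evict 1, frames=[5,4] (faults so far: 6)
  step 11: ref 1 -> FAULT, evict 5, frames=[1,4] (faults so far: 7)
  step 12: ref 2 -> FAULT, evict 4, frames=[1,2] (faults so far: 8)
  step 13: ref 1 -> HIT, frames=[1,2] (faults so far: 8)
  step 14: ref 1 -> HIT, frames=[1,2] (faults so far: 8)
  FIFO total faults: 8
--- LRU ---
  step 0: ref 2 -> FAULT, frames=[2,-] (faults so far: 1)
  step 1: ref 2 -> HIT, frames=[2,-] (faults so far: 1)
  step 2: ref 2 -> HIT, frames=[2,-] (faults so far: 1)
  step 3: ref 5 -> FAULT, frames=[2,5] (faults so far: 2)
  step 4: ref 2 -> HIT, frames=[2,5] (faults so far: 2)
  step 5: ref 2 -> HIT, frames=[2,5] (faults so far: 2)
  step 6: ref 3 -> FAULT, evict 5, frames=[2,3] (faults so far: 3)
  step 7: ref 1 -> FAULT, evict 2, frames=[1,3] (faults so far: 4)
  step 8: ref 5 -> FAULT, evict 3, frames=[1,5] (faults so far: 5)
  step 9: ref 5 -> HIT, frames=[1,5] (faults so far: 5)
  step 10: ref 4 -> FAULT, evict 1, frames=[4,5] (faults so far: 6)
  step 11: ref 1 -> FAULT, evict 5, frames=[4,1] (faults so far: 7)
  step 12: ref 2 -> FAULT, evict 4, frames=[2,1] (faults so far: 8)
  step 13: ref 1 -> HIT, frames=[2,1] (faults so far: 8)
  step 14: ref 1 -> HIT, frames=[2,1] (faults so far: 8)
  LRU total faults: 8
--- Optimal ---
  step 0: ref 2 -> FAULT, frames=[2,-] (faults so far: 1)
  step 1: ref 2 -> HIT, frames=[2,-] (faults so far: 1)
  step 2: ref 2 -> HIT, frames=[2,-] (faults so far: 1)
  step 3: ref 5 -> FAULT, frames=[2,5] (faults so far: 2)
  step 4: ref 2 -> HIT, frames=[2,5] (faults so far: 2)
  step 5: ref 2 -> HIT, frames=[2,5] (faults so far: 2)
  step 6: ref 3 -> FAULT, evict 2, frames=[3,5] (faults so far: 3)
  step 7: ref 1 -> FAULT, evict 3, frames=[1,5] (faults so far: 4)
  step 8: ref 5 -> HIT, frames=[1,5] (faults so far: 4)
  step 9: ref 5 -> HIT, frames=[1,5] (faults so far: 4)
  step 10: ref 4 -> FAULT, evict 5, frames=[1,4] (faults so far: 5)
  step 11: ref 1 -> HIT, frames=[1,4] (faults so far: 5)
  step 12: ref 2 -> FAULT, evict 4, frames=[1,2] (faults so far: 6)
  step 13: ref 1 -> HIT, frames=[1,2] (faults so far: 6)
  step 14: ref 1 -> HIT, frames=[1,2] (faults so far: 6)
  Optimal total faults: 6

Answer: 8 8 6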